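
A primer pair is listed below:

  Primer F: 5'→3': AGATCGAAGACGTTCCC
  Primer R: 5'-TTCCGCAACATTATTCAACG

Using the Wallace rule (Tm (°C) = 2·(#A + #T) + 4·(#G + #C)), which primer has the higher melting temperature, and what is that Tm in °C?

Primer F: A+T=8, G+C=9 → Tm = 2(8)+4(9) = 52°C
Primer R: A+T=12, G+C=8 → Tm = 2(12)+4(8) = 56°C
52°C vs 56°C → primer R is higher.

Primer R, 56°C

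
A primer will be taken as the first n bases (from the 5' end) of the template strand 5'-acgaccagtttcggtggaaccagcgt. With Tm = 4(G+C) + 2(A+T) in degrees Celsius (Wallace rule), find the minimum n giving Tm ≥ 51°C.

n = 17

First 16 bases: ACGACCAGTTTCGGTG → Tm = 50°C (< 51°C)
First 17 bases: ACGACCAGTTTCGGTGG → Tm = 54°C (≥ 51°C)
Since every base adds ≥2°C, Tm only increases with n, so the threshold is first crossed at n = 17.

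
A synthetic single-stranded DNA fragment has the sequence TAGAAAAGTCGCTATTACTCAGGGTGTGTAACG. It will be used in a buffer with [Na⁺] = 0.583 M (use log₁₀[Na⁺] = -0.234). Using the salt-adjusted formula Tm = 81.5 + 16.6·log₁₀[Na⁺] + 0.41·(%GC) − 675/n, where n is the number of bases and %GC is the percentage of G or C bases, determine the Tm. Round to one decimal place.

Length n = 33. Counting bases: A=10, T=9, G=9, C=5
G+C = 14, so %GC = 14/33 × 100 = 42.424%
Salt term: 16.6 × (-0.234) = -3.884
GC term: 0.41 × 42.424 = 17.394; length term: −675/33 = −20.455
Tm = 81.5 + (-3.884) + 17.394 − 20.455 = 74.555 → 74.6°C

74.6°C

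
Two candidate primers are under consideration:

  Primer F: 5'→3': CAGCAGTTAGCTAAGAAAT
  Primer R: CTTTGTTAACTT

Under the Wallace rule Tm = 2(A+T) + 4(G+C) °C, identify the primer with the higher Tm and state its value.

Primer F: A+T=12, G+C=7 → Tm = 2(12)+4(7) = 52°C
Primer R: A+T=9, G+C=3 → Tm = 2(9)+4(3) = 30°C
52°C vs 30°C → primer F is higher.

Primer F, 52°C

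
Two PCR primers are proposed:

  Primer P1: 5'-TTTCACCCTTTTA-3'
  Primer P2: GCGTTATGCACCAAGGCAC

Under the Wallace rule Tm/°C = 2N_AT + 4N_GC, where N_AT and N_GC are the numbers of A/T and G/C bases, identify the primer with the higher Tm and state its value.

Primer P2, 60°C

Primer P1: A+T=9, G+C=4 → Tm = 2(9)+4(4) = 34°C
Primer P2: A+T=8, G+C=11 → Tm = 2(8)+4(11) = 60°C
34°C vs 60°C → primer P2 is higher.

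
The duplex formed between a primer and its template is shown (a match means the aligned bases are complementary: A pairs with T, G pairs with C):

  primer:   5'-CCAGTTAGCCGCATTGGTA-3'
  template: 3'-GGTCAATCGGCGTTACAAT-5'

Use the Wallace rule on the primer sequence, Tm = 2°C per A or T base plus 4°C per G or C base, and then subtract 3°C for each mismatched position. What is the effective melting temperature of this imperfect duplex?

Primer base counts: A=4, T=5, G=5, C=5 → A+T=9, G+C=10
Perfect-match Tm = 2(9) + 4(10) = 18 + 40 = 58°C
Mismatches (positions where the bases are not complementary): 2 (at positions 14, 17)
Effective Tm = 58 − 2×3 = 58 − 6 = 52°C

52°C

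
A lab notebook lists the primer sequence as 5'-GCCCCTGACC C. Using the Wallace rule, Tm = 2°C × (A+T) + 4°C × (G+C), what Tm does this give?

40°C

C=7, T=1, A=1, G=2
AT pairs contribute 2, GC pairs contribute 9.
Tm = 2(2) + 4(9) = 4 + 36 = 40°C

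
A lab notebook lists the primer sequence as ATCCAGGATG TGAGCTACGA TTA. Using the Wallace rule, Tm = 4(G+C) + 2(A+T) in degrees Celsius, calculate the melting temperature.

66°C

Scanning the sequence gives T=6, G=6, A=7, C=4.
A+T = 13, G+C = 10
Tm = 2(13) + 4(10) = 26 + 40 = 66°C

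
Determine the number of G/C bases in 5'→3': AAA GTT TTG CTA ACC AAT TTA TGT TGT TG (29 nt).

Base counts: G=5, T=13, A=8, C=3
Total G or C: 5 + 3 = 8

8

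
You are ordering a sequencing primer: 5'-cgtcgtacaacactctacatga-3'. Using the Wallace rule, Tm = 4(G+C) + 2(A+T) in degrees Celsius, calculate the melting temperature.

64°C

Counting bases: T=5, G=3, A=7, C=7
So N_AT = 12 and N_GC = 10.
Tm = 4·10 + 2·12 = 40 + 24 = 64°C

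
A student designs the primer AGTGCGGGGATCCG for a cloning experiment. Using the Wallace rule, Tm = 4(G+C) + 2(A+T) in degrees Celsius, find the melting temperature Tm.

Counting bases: C=3, G=7, A=2, T=2
So N_AT = 4 and N_GC = 10.
Tm = 4·10 + 2·4 = 40 + 8 = 48°C

48°C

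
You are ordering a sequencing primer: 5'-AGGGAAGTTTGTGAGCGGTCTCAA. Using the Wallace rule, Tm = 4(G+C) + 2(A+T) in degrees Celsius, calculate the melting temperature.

72°C

Counting bases: A=6, T=6, G=9, C=3
A+T = 12, G+C = 12
Tm = 2×12 + 4×12 = 72°C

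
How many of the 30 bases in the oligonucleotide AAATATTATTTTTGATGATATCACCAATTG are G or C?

Counting bases: T=13, C=3, A=11, G=3
G+C = 3 + 3 = 6

6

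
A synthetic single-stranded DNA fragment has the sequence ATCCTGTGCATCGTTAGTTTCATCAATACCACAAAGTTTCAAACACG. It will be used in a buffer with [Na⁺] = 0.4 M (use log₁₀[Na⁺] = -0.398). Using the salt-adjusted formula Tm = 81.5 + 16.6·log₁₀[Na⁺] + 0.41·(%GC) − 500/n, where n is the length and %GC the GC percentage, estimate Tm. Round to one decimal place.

80.0°C

Length n = 47. G=6, T=14, A=15, C=12
G+C = 18, so %GC = 18/47 × 100 = 38.298%
Salt term: 16.6 × (-0.398) = -6.607
GC term: 0.41 × 38.298 = 15.702; length term: −500/47 = −10.638
Tm = 81.5 + (-6.607) + 15.702 − 10.638 = 79.957 → 80.0°C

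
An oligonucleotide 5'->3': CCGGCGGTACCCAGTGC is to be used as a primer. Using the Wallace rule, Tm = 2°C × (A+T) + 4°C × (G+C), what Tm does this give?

60°C

Scanning the sequence gives C=7, T=2, G=6, A=2.
So N_AT = 4 and N_GC = 13.
Tm = 4·13 + 2·4 = 52 + 8 = 60°C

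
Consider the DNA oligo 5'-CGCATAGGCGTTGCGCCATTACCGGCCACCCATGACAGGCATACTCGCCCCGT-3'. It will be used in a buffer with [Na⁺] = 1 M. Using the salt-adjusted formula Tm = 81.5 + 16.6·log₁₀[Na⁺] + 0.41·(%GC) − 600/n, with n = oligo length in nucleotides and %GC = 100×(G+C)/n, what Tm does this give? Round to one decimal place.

Length n = 53. Counting bases: C=21, G=13, T=9, A=10
G+C = 34, so %GC = 34/53 × 100 = 64.151%
Salt term: 16.6 × (0) = 0
GC term: 0.41 × 64.151 = 26.302; length term: −600/53 = −11.321
Tm = 81.5 + (0) + 26.302 − 11.321 = 96.481 → 96.5°C

96.5°C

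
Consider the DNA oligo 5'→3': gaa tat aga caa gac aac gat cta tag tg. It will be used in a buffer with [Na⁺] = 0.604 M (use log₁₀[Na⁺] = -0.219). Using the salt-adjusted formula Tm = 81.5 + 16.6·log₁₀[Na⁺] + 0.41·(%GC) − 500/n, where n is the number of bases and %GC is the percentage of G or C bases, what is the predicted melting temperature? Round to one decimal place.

Length n = 29. Base counts: C=4, G=6, T=6, A=13
G+C = 10, so %GC = 10/29 × 100 = 34.483%
Salt term: 16.6 × (-0.219) = -3.635
GC term: 0.41 × 34.483 = 14.138; length term: −500/29 = −17.241
Tm = 81.5 + (-3.635) + 14.138 − 17.241 = 74.762 → 74.8°C

74.8°C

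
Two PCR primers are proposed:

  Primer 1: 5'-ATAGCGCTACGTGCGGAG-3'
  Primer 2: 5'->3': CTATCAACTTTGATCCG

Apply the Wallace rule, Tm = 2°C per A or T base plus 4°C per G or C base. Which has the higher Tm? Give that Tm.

Primer 1, 58°C

Primer 1: A+T=7, G+C=11 → Tm = 2(7)+4(11) = 58°C
Primer 2: A+T=10, G+C=7 → Tm = 2(10)+4(7) = 48°C
58°C vs 48°C → primer 1 is higher.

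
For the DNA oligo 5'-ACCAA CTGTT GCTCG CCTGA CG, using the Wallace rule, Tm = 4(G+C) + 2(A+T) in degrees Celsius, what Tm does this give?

Base counts: G=5, C=8, T=5, A=4
AT pairs contribute 9, GC pairs contribute 13.
Tm = 2(9) + 4(13) = 18 + 52 = 70°C

70°C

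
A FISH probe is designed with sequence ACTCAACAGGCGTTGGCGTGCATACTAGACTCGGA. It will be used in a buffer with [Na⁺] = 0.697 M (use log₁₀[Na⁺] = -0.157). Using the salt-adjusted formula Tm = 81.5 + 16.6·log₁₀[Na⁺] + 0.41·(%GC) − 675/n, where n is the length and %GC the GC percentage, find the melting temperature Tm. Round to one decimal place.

81.9°C

Length n = 35. Counting bases: G=10, T=7, C=9, A=9
G+C = 19, so %GC = 19/35 × 100 = 54.286%
Salt term: 16.6 × (-0.157) = -2.606
GC term: 0.41 × 54.286 = 22.257; length term: −675/35 = −19.286
Tm = 81.5 + (-2.606) + 22.257 − 19.286 = 81.865 → 81.9°C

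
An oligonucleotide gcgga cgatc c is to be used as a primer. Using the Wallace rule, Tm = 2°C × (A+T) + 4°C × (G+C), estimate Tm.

38°C

Base counts: T=1, G=4, C=4, A=2
A+T = 3, G+C = 8
Tm = 4·8 + 2·3 = 32 + 6 = 38°C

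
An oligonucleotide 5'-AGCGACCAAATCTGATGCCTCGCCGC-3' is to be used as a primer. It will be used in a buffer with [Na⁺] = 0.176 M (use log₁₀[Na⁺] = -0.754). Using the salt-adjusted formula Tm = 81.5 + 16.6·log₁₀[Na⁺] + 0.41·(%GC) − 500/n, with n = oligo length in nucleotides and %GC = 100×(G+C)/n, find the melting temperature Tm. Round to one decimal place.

75.0°C

Length n = 26. G=6, C=10, T=4, A=6
G+C = 16, so %GC = 16/26 × 100 = 61.538%
Salt term: 16.6 × (-0.754) = -12.516
GC term: 0.41 × 61.538 = 25.231; length term: −500/26 = −19.231
Tm = 81.5 + (-12.516) + 25.231 − 19.231 = 74.984 → 75.0°C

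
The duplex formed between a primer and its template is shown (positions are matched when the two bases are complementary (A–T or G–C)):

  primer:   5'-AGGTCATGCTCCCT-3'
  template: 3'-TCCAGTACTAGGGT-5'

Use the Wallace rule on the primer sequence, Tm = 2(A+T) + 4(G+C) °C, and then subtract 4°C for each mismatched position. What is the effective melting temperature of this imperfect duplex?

36°C

Primer base counts: A=2, T=4, G=3, C=5 → A+T=6, G+C=8
Perfect-match Tm = 2(6) + 4(8) = 12 + 32 = 44°C
Mismatches (positions where the bases are not complementary): 2 (at positions 9, 14)
Effective Tm = 44 − 2×4 = 44 − 8 = 36°C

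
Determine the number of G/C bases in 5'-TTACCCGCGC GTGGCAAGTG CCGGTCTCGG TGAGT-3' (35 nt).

23

Base counts: G=13, C=10, T=8, A=4
Total G or C: 13 + 10 = 23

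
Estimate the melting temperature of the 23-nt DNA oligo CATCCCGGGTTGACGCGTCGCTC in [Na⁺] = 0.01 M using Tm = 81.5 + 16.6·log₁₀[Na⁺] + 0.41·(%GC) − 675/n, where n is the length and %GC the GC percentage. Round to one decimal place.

Length n = 23. Base counts: A=2, G=7, C=9, T=5
G+C = 16, so %GC = 16/23 × 100 = 69.565%
Salt term: 16.6 × (-2) = -33.2
GC term: 0.41 × 69.565 = 28.522; length term: −675/23 = −29.348
Tm = 81.5 + (-33.2) + 28.522 − 29.348 = 47.474 → 47.5°C

47.5°C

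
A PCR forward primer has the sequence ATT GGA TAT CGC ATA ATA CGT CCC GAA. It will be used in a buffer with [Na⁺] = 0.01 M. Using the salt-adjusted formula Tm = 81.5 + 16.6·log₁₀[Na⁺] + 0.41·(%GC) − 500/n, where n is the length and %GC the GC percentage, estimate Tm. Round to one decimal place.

46.5°C

Length n = 27. Counting bases: C=6, G=5, A=9, T=7
G+C = 11, so %GC = 11/27 × 100 = 40.741%
Salt term: 16.6 × (-2) = -33.2
GC term: 0.41 × 40.741 = 16.704; length term: −500/27 = −18.519
Tm = 81.5 + (-33.2) + 16.704 − 18.519 = 46.485 → 46.5°C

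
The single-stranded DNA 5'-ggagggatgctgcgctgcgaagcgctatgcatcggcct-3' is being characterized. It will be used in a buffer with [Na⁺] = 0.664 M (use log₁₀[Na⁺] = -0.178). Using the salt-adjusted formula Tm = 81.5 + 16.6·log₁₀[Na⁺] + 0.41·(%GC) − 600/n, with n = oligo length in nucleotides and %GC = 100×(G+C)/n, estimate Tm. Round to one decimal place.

Length n = 38. C=10, A=6, T=7, G=15
G+C = 25, so %GC = 25/38 × 100 = 65.789%
Salt term: 16.6 × (-0.178) = -2.955
GC term: 0.41 × 65.789 = 26.973; length term: −600/38 = −15.789
Tm = 81.5 + (-2.955) + 26.973 − 15.789 = 89.729 → 89.7°C

89.7°C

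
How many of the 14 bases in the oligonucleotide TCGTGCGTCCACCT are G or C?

Scanning the sequence gives G=3, C=6, A=1, T=4.
Total G or C: 3 + 6 = 9

9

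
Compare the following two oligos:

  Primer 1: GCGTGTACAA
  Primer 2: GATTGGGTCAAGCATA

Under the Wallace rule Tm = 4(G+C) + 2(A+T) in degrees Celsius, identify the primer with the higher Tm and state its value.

Primer 1: A+T=5, G+C=5 → Tm = 2(5)+4(5) = 30°C
Primer 2: A+T=9, G+C=7 → Tm = 2(9)+4(7) = 46°C
30°C vs 46°C → primer 2 is higher.

Primer 2, 46°C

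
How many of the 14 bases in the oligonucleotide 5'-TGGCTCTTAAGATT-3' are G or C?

5

Base counts: G=3, A=3, C=2, T=6
Total G or C: 3 + 2 = 5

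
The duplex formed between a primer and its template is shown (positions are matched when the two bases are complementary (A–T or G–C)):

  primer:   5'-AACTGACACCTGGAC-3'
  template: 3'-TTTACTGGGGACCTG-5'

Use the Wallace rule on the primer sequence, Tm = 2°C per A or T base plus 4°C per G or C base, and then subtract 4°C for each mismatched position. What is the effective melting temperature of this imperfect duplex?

38°C

Primer base counts: A=5, T=2, G=3, C=5 → A+T=7, G+C=8
Perfect-match Tm = 2(7) + 4(8) = 14 + 32 = 46°C
Mismatches (positions where the bases are not complementary): 2 (at positions 3, 8)
Effective Tm = 46 − 2×4 = 46 − 8 = 38°C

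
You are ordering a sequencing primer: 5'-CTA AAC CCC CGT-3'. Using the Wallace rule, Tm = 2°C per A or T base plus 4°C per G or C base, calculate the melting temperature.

38°C

Counting bases: G=1, A=3, T=2, C=6
AT pairs contribute 5, GC pairs contribute 7.
Tm = 2(5) + 4(7) = 10 + 28 = 38°C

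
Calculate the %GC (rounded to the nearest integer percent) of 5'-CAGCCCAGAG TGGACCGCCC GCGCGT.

77%

Counting bases: G=9, A=4, T=2, C=11
G+C = 9 + 11 = 20 out of 26 bases
%GC = 20/26 × 100 = 76.92% ≈ 77%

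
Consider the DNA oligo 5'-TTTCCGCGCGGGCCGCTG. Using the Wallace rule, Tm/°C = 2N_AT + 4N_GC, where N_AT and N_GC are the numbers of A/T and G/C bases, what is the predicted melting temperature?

Base counts: C=7, A=0, T=4, G=7
AT pairs contribute 4, GC pairs contribute 14.
Tm = 2(4) + 4(14) = 8 + 56 = 64°C

64°C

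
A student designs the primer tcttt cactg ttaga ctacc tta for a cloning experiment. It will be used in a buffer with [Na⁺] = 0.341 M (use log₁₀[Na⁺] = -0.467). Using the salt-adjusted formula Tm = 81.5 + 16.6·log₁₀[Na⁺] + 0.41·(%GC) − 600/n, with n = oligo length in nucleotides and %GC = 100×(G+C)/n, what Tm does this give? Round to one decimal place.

61.9°C

Length n = 23. Base counts: C=6, G=2, T=10, A=5
G+C = 8, so %GC = 8/23 × 100 = 34.783%
Salt term: 16.6 × (-0.467) = -7.752
GC term: 0.41 × 34.783 = 14.261; length term: −600/23 = −26.087
Tm = 81.5 + (-7.752) + 14.261 − 26.087 = 61.922 → 61.9°C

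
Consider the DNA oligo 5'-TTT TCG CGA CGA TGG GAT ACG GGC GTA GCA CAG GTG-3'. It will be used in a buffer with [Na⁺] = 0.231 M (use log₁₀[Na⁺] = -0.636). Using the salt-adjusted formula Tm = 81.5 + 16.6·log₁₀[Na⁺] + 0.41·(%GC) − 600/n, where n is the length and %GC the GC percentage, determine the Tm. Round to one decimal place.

Length n = 36. Counting bases: A=7, T=8, C=7, G=14
G+C = 21, so %GC = 21/36 × 100 = 58.333%
Salt term: 16.6 × (-0.636) = -10.558
GC term: 0.41 × 58.333 = 23.917; length term: −600/36 = −16.667
Tm = 81.5 + (-10.558) + 23.917 − 16.667 = 78.192 → 78.2°C

78.2°C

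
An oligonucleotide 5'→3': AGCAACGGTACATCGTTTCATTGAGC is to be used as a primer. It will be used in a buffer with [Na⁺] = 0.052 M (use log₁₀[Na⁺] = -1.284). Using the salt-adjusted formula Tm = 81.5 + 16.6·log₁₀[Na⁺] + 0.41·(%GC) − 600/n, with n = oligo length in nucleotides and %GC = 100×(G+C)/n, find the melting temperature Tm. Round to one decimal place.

Length n = 26. C=6, G=6, T=7, A=7
G+C = 12, so %GC = 12/26 × 100 = 46.154%
Salt term: 16.6 × (-1.284) = -21.314
GC term: 0.41 × 46.154 = 18.923; length term: −600/26 = −23.077
Tm = 81.5 + (-21.314) + 18.923 − 23.077 = 56.032 → 56.0°C

56.0°C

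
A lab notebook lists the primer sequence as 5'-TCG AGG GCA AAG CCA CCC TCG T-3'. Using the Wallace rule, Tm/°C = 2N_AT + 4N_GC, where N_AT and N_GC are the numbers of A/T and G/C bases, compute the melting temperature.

72°C

Base counts: G=6, T=3, C=8, A=5
A+T = 8, G+C = 14
Tm = 4·14 + 2·8 = 56 + 16 = 72°C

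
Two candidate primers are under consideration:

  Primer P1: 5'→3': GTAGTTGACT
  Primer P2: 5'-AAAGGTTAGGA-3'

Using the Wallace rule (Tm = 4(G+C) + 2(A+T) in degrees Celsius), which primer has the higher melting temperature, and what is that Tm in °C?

Primer P2, 30°C

Primer P1: A+T=6, G+C=4 → Tm = 2(6)+4(4) = 28°C
Primer P2: A+T=7, G+C=4 → Tm = 2(7)+4(4) = 30°C
28°C vs 30°C → primer P2 is higher.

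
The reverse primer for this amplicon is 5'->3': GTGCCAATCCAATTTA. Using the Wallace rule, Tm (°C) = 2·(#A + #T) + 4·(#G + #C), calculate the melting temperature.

44°C

T=5, G=2, A=5, C=4
So N_AT = 10 and N_GC = 6.
Tm = 2(10) + 4(6) = 20 + 24 = 44°C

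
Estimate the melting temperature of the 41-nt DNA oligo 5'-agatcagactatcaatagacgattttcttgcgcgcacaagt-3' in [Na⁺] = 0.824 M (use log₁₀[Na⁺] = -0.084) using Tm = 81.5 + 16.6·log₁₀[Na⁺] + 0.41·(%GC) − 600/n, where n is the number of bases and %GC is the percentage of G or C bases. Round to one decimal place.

82.5°C

Length n = 41. Counting bases: C=9, T=11, G=8, A=13
G+C = 17, so %GC = 17/41 × 100 = 41.463%
Salt term: 16.6 × (-0.084) = -1.394
GC term: 0.41 × 41.463 = 17; length term: −600/41 = −14.634
Tm = 81.5 + (-1.394) + 17 − 14.634 = 82.472 → 82.5°C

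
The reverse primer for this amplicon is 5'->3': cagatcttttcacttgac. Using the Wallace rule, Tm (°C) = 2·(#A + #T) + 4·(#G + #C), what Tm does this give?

50°C

Counting bases: A=4, G=2, T=7, C=5
A+T = 11, G+C = 7
Tm = 2×11 + 4×7 = 50°C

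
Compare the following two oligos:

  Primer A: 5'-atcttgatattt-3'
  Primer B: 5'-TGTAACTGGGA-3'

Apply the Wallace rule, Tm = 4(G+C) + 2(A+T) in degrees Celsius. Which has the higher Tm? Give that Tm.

Primer B, 32°C

Primer A: A+T=10, G+C=2 → Tm = 2(10)+4(2) = 28°C
Primer B: A+T=6, G+C=5 → Tm = 2(6)+4(5) = 32°C
28°C vs 32°C → primer B is higher.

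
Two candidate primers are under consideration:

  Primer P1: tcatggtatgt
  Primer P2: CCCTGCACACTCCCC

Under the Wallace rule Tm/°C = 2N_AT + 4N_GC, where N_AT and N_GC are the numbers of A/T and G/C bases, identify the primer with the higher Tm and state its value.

Primer P2, 52°C

Primer P1: A+T=7, G+C=4 → Tm = 2(7)+4(4) = 30°C
Primer P2: A+T=4, G+C=11 → Tm = 2(4)+4(11) = 52°C
30°C vs 52°C → primer P2 is higher.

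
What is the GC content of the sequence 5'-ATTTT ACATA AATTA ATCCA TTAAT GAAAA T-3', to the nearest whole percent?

13%

G=1, T=12, A=15, C=3
G+C = 1 + 3 = 4 out of 31 bases
%GC = 4/31 × 100 = 12.9% ≈ 13%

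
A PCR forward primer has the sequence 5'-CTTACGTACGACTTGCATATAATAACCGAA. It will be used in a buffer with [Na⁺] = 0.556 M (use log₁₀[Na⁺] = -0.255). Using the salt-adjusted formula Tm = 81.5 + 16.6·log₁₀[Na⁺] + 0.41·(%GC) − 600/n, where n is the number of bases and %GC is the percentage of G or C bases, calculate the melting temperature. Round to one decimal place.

72.3°C

Length n = 30. A=11, G=4, T=8, C=7
G+C = 11, so %GC = 11/30 × 100 = 36.667%
Salt term: 16.6 × (-0.255) = -4.233
GC term: 0.41 × 36.667 = 15.033; length term: −600/30 = −20
Tm = 81.5 + (-4.233) + 15.033 − 20 = 72.3 → 72.3°C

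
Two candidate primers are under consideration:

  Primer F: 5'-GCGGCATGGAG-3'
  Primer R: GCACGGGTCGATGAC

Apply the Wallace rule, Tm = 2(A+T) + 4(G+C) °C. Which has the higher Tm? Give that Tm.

Primer R, 50°C

Primer F: A+T=3, G+C=8 → Tm = 2(3)+4(8) = 38°C
Primer R: A+T=5, G+C=10 → Tm = 2(5)+4(10) = 50°C
38°C vs 50°C → primer R is higher.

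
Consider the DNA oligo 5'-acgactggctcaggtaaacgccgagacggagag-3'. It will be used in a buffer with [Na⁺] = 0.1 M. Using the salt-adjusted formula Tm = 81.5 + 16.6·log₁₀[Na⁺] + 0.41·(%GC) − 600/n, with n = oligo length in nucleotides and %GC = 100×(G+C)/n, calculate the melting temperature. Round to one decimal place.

Length n = 33. Counting bases: G=12, C=8, T=3, A=10
G+C = 20, so %GC = 20/33 × 100 = 60.606%
Salt term: 16.6 × (-1) = -16.6
GC term: 0.41 × 60.606 = 24.848; length term: −600/33 = −18.182
Tm = 81.5 + (-16.6) + 24.848 − 18.182 = 71.566 → 71.6°C

71.6°C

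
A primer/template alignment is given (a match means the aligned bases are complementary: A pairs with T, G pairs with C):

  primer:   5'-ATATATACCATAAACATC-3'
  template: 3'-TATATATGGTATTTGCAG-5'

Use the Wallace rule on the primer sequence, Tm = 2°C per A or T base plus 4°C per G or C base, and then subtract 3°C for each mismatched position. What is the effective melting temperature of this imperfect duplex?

Primer base counts: A=9, T=5, G=0, C=4 → A+T=14, G+C=4
Perfect-match Tm = 2(14) + 4(4) = 28 + 16 = 44°C
Mismatches (positions where the bases are not complementary): 1 (at position 16)
Effective Tm = 44 − 1×3 = 44 − 3 = 41°C

41°C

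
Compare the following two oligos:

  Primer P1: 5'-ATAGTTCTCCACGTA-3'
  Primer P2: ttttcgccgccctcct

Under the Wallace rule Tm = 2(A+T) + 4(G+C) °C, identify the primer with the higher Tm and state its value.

Primer P1: A+T=9, G+C=6 → Tm = 2(9)+4(6) = 42°C
Primer P2: A+T=6, G+C=10 → Tm = 2(6)+4(10) = 52°C
42°C vs 52°C → primer P2 is higher.

Primer P2, 52°C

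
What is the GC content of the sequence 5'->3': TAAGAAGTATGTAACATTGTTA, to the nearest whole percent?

23%

Base counts: A=9, G=4, C=1, T=8
G+C = 4 + 1 = 5 out of 22 bases
%GC = 5/22 × 100 = 22.73% ≈ 23%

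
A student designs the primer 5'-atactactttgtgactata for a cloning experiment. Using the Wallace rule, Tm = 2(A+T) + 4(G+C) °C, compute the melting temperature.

48°C

Scanning the sequence gives G=2, T=8, C=3, A=6.
So N_AT = 14 and N_GC = 5.
Tm = 2×14 + 4×5 = 48°C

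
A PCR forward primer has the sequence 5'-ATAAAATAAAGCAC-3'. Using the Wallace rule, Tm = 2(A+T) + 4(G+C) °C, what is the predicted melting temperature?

34°C

Scanning the sequence gives A=9, T=2, C=2, G=1.
So N_AT = 11 and N_GC = 3.
Tm = 2×11 + 4×3 = 34°C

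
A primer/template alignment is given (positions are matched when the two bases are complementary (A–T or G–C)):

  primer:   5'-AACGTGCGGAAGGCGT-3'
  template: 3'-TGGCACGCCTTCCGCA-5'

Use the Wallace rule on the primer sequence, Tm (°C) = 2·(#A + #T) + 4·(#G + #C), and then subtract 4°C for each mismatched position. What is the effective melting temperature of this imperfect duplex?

48°C

Primer base counts: A=4, T=2, G=7, C=3 → A+T=6, G+C=10
Perfect-match Tm = 2(6) + 4(10) = 12 + 40 = 52°C
Mismatches (positions where the bases are not complementary): 1 (at position 2)
Effective Tm = 52 − 1×4 = 52 − 4 = 48°C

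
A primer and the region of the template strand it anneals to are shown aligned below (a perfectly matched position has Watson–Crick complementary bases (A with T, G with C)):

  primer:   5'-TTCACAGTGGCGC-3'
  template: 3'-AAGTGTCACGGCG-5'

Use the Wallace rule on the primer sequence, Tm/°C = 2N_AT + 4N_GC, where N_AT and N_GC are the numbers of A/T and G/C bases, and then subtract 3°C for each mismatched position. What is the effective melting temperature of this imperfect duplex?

Primer base counts: A=2, T=3, G=4, C=4 → A+T=5, G+C=8
Perfect-match Tm = 2(5) + 4(8) = 10 + 32 = 42°C
Mismatches (positions where the bases are not complementary): 1 (at position 10)
Effective Tm = 42 − 1×3 = 42 − 3 = 39°C

39°C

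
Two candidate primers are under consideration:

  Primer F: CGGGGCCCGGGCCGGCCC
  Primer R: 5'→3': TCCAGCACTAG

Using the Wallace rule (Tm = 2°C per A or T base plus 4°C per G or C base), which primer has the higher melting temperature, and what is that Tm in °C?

Primer F: A+T=0, G+C=18 → Tm = 2(0)+4(18) = 72°C
Primer R: A+T=5, G+C=6 → Tm = 2(5)+4(6) = 34°C
72°C vs 34°C → primer F is higher.

Primer F, 72°C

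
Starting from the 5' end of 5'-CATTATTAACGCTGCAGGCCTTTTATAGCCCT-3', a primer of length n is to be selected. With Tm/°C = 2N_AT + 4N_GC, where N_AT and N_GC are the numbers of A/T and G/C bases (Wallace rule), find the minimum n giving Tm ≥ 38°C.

n = 14

First 13 bases: CATTATTAACGCT → Tm = 34°C (< 38°C)
First 14 bases: CATTATTAACGCTG → Tm = 38°C (≥ 38°C)
Since every base adds ≥2°C, Tm only increases with n, so the threshold is first crossed at n = 14.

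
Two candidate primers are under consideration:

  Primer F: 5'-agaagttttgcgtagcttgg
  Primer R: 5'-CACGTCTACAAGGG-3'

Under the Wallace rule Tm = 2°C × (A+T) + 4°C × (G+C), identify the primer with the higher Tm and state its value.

Primer F: A+T=11, G+C=9 → Tm = 2(11)+4(9) = 58°C
Primer R: A+T=6, G+C=8 → Tm = 2(6)+4(8) = 44°C
58°C vs 44°C → primer F is higher.

Primer F, 58°C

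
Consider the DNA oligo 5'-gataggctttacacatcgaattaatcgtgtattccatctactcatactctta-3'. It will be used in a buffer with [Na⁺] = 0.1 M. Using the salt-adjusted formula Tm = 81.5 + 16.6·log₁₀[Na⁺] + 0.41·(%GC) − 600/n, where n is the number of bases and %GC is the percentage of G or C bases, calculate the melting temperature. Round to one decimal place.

67.6°C

Length n = 52. Base counts: G=6, C=12, T=19, A=15
G+C = 18, so %GC = 18/52 × 100 = 34.615%
Salt term: 16.6 × (-1) = -16.6
GC term: 0.41 × 34.615 = 14.192; length term: −600/52 = −11.538
Tm = 81.5 + (-16.6) + 14.192 − 11.538 = 67.554 → 67.6°C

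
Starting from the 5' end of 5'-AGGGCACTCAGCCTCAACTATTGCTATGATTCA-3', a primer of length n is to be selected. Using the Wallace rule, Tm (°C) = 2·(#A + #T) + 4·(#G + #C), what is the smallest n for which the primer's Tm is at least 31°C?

n = 10

First 9 bases: AGGGCACTC → Tm = 30°C (< 31°C)
First 10 bases: AGGGCACTCA → Tm = 32°C (≥ 31°C)
Each additional base adds 2°C (A/T) or 4°C (G/C), so Tm is non-decreasing in n; n = 10 is the first length to reach 31°C.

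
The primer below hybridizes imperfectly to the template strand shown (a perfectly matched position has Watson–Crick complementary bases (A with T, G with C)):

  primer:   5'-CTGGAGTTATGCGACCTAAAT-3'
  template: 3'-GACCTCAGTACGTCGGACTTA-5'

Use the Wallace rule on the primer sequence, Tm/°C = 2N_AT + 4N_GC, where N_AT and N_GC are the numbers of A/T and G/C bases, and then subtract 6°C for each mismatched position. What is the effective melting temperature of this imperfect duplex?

36°C

Primer base counts: A=6, T=6, G=5, C=4 → A+T=12, G+C=9
Perfect-match Tm = 2(12) + 4(9) = 24 + 36 = 60°C
Mismatches (positions where the bases are not complementary): 4 (at positions 8, 13, 14, 18)
Effective Tm = 60 − 4×6 = 60 − 24 = 36°C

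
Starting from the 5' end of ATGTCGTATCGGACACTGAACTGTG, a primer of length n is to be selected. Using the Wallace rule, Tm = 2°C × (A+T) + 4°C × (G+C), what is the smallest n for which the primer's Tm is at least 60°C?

n = 21

First 20 bases: ATGTCGTATCGGACACTGAA → Tm = 58°C (< 60°C)
First 21 bases: ATGTCGTATCGGACACTGAAC → Tm = 62°C (≥ 60°C)
Since every base adds ≥2°C, Tm only increases with n, so the threshold is first crossed at n = 21.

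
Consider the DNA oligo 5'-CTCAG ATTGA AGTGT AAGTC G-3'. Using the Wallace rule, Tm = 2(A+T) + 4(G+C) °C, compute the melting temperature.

60°C

G=6, C=3, A=6, T=6
So N_AT = 12 and N_GC = 9.
Tm = 2×12 + 4×9 = 60°C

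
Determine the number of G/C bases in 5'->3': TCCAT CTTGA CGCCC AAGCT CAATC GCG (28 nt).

Scanning the sequence gives A=6, C=11, G=5, T=6.
G+C = 5 + 11 = 16

16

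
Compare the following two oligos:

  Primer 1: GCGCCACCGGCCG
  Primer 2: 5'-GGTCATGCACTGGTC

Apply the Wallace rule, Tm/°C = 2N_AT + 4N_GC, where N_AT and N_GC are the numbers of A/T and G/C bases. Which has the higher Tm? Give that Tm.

Primer 1, 50°C

Primer 1: A+T=1, G+C=12 → Tm = 2(1)+4(12) = 50°C
Primer 2: A+T=6, G+C=9 → Tm = 2(6)+4(9) = 48°C
50°C vs 48°C → primer 1 is higher.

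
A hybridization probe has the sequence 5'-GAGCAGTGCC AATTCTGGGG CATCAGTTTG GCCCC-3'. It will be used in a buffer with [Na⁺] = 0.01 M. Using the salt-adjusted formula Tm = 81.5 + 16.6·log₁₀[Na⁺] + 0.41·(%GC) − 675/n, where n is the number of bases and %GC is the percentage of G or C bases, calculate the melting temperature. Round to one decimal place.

53.6°C

Length n = 35. Scanning the sequence gives A=6, C=10, T=8, G=11.
G+C = 21, so %GC = 21/35 × 100 = 60%
Salt term: 16.6 × (-2) = -33.2
GC term: 0.41 × 60 = 24.6; length term: −675/35 = −19.286
Tm = 81.5 + (-33.2) + 24.6 − 19.286 = 53.614 → 53.6°C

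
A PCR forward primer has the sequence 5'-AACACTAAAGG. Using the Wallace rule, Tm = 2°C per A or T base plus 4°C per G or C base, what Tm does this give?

Base counts: T=1, A=6, C=2, G=2
A+T = 7, G+C = 4
Tm = 4·4 + 2·7 = 16 + 14 = 30°C

30°C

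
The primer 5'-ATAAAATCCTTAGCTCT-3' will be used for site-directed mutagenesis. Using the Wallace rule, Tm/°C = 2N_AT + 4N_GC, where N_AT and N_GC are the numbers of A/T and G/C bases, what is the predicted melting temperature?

G=1, A=6, C=4, T=6
So N_AT = 12 and N_GC = 5.
Tm = 2(12) + 4(5) = 24 + 20 = 44°C

44°C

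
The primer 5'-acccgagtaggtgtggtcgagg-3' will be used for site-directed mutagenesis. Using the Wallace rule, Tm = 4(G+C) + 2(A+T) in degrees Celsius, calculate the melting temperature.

Base counts: A=4, G=10, C=4, T=4
A+T = 8, G+C = 14
Tm = 4·14 + 2·8 = 56 + 16 = 72°C

72°C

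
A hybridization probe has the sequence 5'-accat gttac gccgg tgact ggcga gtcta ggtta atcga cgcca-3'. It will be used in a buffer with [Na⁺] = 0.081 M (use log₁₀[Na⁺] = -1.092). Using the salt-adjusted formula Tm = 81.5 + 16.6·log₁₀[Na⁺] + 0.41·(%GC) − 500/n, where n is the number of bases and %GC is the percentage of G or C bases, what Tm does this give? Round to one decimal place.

Length n = 45. Base counts: A=10, G=13, C=12, T=10
G+C = 25, so %GC = 25/45 × 100 = 55.556%
Salt term: 16.6 × (-1.092) = -18.127
GC term: 0.41 × 55.556 = 22.778; length term: −500/45 = −11.111
Tm = 81.5 + (-18.127) + 22.778 − 11.111 = 75.04 → 75.0°C

75.0°C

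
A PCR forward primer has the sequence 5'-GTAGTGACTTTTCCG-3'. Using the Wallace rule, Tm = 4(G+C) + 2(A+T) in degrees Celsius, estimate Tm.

Scanning the sequence gives C=3, A=2, T=6, G=4.
AT pairs contribute 8, GC pairs contribute 7.
Tm = 4·7 + 2·8 = 28 + 16 = 44°C

44°C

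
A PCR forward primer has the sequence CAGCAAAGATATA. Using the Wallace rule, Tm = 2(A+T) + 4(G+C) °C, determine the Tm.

34°C

Counting bases: G=2, C=2, A=7, T=2
A+T = 9, G+C = 4
Tm = 2×9 + 4×4 = 34°C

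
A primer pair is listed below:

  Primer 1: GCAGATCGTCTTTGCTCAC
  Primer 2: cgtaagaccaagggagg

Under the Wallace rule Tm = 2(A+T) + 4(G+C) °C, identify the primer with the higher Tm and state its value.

Primer 1: A+T=9, G+C=10 → Tm = 2(9)+4(10) = 58°C
Primer 2: A+T=7, G+C=10 → Tm = 2(7)+4(10) = 54°C
58°C vs 54°C → primer 1 is higher.

Primer 1, 58°C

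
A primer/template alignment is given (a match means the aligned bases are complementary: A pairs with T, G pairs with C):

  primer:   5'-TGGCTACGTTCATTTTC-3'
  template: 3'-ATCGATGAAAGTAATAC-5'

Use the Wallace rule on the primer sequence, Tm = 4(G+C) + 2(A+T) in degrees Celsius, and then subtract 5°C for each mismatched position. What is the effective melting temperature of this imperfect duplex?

Primer base counts: A=2, T=8, G=3, C=4 → A+T=10, G+C=7
Perfect-match Tm = 2(10) + 4(7) = 20 + 28 = 48°C
Mismatches (positions where the bases are not complementary): 4 (at positions 2, 8, 15, 17)
Effective Tm = 48 − 4×5 = 48 − 20 = 28°C

28°C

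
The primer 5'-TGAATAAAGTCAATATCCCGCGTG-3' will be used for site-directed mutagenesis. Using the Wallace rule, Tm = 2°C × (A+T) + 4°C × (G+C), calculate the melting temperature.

Counting bases: A=8, T=6, C=5, G=5
So N_AT = 14 and N_GC = 10.
Tm = 2(14) + 4(10) = 28 + 40 = 68°C

68°C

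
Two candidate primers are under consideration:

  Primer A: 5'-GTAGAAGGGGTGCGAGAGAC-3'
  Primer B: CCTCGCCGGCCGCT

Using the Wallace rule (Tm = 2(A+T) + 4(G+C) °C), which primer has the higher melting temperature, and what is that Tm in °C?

Primer A, 64°C

Primer A: A+T=8, G+C=12 → Tm = 2(8)+4(12) = 64°C
Primer B: A+T=2, G+C=12 → Tm = 2(2)+4(12) = 52°C
64°C vs 52°C → primer A is higher.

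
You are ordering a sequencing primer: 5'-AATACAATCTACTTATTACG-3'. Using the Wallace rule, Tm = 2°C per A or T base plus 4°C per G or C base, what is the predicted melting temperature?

50°C

Counting bases: C=4, A=8, G=1, T=7
A+T = 15, G+C = 5
Tm = 2×15 + 4×5 = 50°C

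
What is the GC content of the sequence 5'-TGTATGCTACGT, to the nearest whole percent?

Scanning the sequence gives C=2, T=5, G=3, A=2.
G+C = 3 + 2 = 5 out of 12 bases
%GC = 5/12 × 100 = 41.67% ≈ 42%

42%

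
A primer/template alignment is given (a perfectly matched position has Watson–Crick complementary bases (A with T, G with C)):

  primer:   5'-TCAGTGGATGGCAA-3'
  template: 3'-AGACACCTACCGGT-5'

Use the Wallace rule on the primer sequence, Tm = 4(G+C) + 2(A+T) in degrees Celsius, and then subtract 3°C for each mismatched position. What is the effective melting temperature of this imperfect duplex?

36°C

Primer base counts: A=4, T=3, G=5, C=2 → A+T=7, G+C=7
Perfect-match Tm = 2(7) + 4(7) = 14 + 28 = 42°C
Mismatches (positions where the bases are not complementary): 2 (at positions 3, 13)
Effective Tm = 42 − 2×3 = 42 − 6 = 36°C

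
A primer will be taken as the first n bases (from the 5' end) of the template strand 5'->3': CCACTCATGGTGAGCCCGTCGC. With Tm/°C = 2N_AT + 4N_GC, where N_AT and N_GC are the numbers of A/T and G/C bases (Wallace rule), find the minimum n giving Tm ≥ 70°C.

n = 21

First 20 bases: CCACTCATGGTGAGCCCGTC → Tm = 66°C (< 70°C)
First 21 bases: CCACTCATGGTGAGCCCGTCG → Tm = 70°C (≥ 70°C)
Since every base adds ≥2°C, Tm only increases with n, so the threshold is first crossed at n = 21.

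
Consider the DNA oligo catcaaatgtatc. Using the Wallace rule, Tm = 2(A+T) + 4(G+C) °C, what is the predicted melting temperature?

34°C

Base counts: G=1, T=4, C=3, A=5
A+T = 9, G+C = 4
Tm = 4·4 + 2·9 = 16 + 18 = 34°C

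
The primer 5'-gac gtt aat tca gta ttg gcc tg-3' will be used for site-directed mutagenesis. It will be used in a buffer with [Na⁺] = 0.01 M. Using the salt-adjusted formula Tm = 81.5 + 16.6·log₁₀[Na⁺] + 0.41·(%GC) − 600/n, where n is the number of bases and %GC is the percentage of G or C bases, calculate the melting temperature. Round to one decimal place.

Length n = 23. A=5, C=4, G=6, T=8
G+C = 10, so %GC = 10/23 × 100 = 43.478%
Salt term: 16.6 × (-2) = -33.2
GC term: 0.41 × 43.478 = 17.826; length term: −600/23 = −26.087
Tm = 81.5 + (-33.2) + 17.826 − 26.087 = 40.039 → 40.0°C

40.0°C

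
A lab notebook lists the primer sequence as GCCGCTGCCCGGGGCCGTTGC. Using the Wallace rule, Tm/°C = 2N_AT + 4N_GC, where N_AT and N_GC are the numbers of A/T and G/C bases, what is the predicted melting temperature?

78°C

Scanning the sequence gives C=9, A=0, T=3, G=9.
AT pairs contribute 3, GC pairs contribute 18.
Tm = 4·18 + 2·3 = 72 + 6 = 78°C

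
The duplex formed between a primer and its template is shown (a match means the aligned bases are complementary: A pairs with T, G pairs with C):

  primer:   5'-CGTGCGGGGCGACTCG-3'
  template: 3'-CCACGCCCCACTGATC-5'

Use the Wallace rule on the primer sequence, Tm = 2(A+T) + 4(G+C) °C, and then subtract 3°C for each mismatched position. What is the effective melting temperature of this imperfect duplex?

Primer base counts: A=1, T=2, G=8, C=5 → A+T=3, G+C=13
Perfect-match Tm = 2(3) + 4(13) = 6 + 52 = 58°C
Mismatches (positions where the bases are not complementary): 3 (at positions 1, 10, 15)
Effective Tm = 58 − 3×3 = 58 − 9 = 49°C

49°C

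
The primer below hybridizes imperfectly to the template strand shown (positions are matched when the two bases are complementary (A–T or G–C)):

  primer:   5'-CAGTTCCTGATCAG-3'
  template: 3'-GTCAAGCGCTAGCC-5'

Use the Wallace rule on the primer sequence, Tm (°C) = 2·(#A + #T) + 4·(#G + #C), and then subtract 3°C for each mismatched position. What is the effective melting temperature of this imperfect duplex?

Primer base counts: A=3, T=4, G=3, C=4 → A+T=7, G+C=7
Perfect-match Tm = 2(7) + 4(7) = 14 + 28 = 42°C
Mismatches (positions where the bases are not complementary): 3 (at positions 7, 8, 13)
Effective Tm = 42 − 3×3 = 42 − 9 = 33°C

33°C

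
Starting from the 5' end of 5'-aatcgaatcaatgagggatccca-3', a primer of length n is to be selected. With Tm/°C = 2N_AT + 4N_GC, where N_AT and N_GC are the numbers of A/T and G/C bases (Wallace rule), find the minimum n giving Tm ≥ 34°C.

n = 13

First 12 bases: AATCGAATCAAT → Tm = 30°C (< 34°C)
First 13 bases: AATCGAATCAATG → Tm = 34°C (≥ 34°C)
Each additional base adds 2°C (A/T) or 4°C (G/C), so Tm is non-decreasing in n; n = 13 is the first length to reach 34°C.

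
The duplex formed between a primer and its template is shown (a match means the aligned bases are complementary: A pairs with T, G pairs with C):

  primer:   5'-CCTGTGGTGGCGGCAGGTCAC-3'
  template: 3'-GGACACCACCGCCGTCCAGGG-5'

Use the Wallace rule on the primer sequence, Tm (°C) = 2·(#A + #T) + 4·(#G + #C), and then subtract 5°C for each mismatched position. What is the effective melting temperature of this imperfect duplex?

Primer base counts: A=2, T=4, G=9, C=6 → A+T=6, G+C=15
Perfect-match Tm = 2(6) + 4(15) = 12 + 60 = 72°C
Mismatches (positions where the bases are not complementary): 1 (at position 20)
Effective Tm = 72 − 1×5 = 72 − 5 = 67°C

67°C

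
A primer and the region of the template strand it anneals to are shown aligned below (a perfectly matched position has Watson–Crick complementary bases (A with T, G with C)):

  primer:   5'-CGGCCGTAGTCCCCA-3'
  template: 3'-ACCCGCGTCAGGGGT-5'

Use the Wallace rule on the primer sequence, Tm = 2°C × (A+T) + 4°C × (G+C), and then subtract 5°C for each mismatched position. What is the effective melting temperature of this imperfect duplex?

Primer base counts: A=2, T=2, G=4, C=7 → A+T=4, G+C=11
Perfect-match Tm = 2(4) + 4(11) = 8 + 44 = 52°C
Mismatches (positions where the bases are not complementary): 3 (at positions 1, 4, 7)
Effective Tm = 52 − 3×5 = 52 − 15 = 37°C

37°C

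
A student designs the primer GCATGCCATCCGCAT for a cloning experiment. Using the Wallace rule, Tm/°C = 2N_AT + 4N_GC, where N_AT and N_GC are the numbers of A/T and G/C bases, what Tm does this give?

48°C

Counting bases: T=3, G=3, C=6, A=3
A+T = 6, G+C = 9
Tm = 2×6 + 4×9 = 48°C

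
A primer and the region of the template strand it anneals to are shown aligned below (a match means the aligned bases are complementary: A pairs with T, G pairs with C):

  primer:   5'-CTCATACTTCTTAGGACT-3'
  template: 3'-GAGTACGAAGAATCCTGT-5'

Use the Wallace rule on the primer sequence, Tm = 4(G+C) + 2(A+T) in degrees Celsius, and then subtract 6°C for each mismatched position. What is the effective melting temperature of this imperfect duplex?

38°C

Primer base counts: A=4, T=7, G=2, C=5 → A+T=11, G+C=7
Perfect-match Tm = 2(11) + 4(7) = 22 + 28 = 50°C
Mismatches (positions where the bases are not complementary): 2 (at positions 6, 18)
Effective Tm = 50 − 2×6 = 50 − 12 = 38°C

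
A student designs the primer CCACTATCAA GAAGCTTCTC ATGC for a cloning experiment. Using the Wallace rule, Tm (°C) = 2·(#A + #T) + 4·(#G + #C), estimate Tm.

Base counts: C=8, G=3, T=6, A=7
A+T = 13, G+C = 11
Tm = 4·11 + 2·13 = 44 + 26 = 70°C

70°C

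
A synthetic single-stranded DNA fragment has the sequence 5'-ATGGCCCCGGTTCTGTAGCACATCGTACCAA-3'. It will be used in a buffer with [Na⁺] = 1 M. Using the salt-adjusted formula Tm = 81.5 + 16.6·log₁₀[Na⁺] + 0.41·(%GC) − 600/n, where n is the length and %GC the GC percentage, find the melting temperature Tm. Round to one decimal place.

84.6°C

Length n = 31. Counting bases: A=7, C=10, G=7, T=7
G+C = 17, so %GC = 17/31 × 100 = 54.839%
Salt term: 16.6 × (0) = 0
GC term: 0.41 × 54.839 = 22.484; length term: −600/31 = −19.355
Tm = 81.5 + (0) + 22.484 − 19.355 = 84.629 → 84.6°C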